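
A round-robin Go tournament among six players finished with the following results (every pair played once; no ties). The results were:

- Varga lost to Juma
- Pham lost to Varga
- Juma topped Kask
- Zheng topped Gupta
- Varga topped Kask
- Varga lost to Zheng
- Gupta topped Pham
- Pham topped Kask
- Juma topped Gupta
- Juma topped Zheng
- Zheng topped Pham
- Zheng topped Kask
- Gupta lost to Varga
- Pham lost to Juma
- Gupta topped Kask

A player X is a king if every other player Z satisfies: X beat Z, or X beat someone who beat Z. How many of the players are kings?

1

Pham cannot reach Juma, Gupta, Varga, Zheng in two steps.
Kask cannot reach Pham, Juma, Gupta, Varga, Zheng in two steps.
Juma reaches everyone (king).
Gupta cannot reach Juma, Varga, Zheng in two steps.
Varga cannot reach Juma, Zheng in two steps.
Zheng cannot reach Juma in two steps.
Kings: Juma — 1.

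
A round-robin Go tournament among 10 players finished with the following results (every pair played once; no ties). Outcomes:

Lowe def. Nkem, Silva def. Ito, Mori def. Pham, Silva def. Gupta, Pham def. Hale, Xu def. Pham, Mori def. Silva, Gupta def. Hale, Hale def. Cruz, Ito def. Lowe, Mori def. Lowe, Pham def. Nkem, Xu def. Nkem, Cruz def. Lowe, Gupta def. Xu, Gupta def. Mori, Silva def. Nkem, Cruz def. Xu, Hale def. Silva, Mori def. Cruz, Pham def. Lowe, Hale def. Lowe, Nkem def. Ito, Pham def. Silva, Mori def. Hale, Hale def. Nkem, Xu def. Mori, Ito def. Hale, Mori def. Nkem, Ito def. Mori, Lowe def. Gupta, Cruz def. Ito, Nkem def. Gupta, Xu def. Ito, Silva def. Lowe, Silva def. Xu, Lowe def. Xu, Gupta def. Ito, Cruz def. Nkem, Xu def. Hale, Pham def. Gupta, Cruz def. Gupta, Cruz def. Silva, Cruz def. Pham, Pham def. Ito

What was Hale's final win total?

Hale's results: beat Silva, Nkem, Cruz, Lowe; lost to Gupta, Ito, Xu, Mori, Pham.
That is 4 wins.

4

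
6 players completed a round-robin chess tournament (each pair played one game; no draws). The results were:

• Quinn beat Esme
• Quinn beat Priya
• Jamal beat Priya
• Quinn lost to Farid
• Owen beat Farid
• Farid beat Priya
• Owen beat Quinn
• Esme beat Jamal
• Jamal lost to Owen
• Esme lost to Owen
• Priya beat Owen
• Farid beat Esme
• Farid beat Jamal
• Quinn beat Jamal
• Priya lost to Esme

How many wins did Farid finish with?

Farid's results: beat Esme, Jamal, Priya, Quinn; lost to Owen.
That is 4 wins.

4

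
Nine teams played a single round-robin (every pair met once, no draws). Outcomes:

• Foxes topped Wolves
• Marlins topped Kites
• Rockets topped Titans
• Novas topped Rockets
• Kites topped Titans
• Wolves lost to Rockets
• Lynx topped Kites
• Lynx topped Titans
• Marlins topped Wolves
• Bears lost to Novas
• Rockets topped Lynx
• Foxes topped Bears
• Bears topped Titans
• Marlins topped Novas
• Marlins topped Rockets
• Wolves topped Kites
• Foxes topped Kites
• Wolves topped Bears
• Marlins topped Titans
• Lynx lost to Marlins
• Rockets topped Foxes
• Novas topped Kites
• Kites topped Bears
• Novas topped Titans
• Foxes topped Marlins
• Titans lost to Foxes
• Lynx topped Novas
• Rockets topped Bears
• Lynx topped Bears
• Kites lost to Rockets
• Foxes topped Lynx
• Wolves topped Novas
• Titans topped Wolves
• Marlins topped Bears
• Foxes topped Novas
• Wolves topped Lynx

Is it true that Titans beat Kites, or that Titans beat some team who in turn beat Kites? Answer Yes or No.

Titans did not beat Kites directly.
Titans beat Wolves. Of those, Wolves beat Kites.

Yes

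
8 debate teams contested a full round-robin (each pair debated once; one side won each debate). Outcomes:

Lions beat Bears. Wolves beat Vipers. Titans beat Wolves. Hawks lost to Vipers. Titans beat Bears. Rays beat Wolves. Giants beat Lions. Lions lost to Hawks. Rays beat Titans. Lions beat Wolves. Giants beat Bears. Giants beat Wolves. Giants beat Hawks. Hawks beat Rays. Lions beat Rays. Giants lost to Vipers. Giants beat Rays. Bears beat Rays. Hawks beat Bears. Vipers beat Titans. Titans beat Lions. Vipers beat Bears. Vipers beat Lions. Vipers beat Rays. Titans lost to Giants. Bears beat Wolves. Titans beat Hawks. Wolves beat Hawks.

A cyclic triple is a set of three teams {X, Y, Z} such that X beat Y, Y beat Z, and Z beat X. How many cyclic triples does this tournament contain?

11

Win totals: Hawks 3, Lions 3, Bears 2, Giants 6, Rays 2, Titans 4, Wolves 2, Vipers 6.
A team with w wins dominates both others in C(w,2) triples; summing gives 3 + 3 + 1 + 15 + 1 + 6 + 1 + 15 = 45 transitive triples.
Total triples C(8,3) = 56, so cyclic triples = 56 − 45 = 11.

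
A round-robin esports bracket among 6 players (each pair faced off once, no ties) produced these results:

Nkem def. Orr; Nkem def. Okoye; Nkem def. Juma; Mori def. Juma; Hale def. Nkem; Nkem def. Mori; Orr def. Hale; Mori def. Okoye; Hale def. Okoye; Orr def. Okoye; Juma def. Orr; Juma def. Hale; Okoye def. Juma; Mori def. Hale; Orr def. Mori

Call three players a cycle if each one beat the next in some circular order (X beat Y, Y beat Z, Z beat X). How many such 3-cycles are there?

6

Of the C(6,3) = 20 triples, the cyclic ones are: {Okoye, Juma, Orr}; {Okoye, Juma, Hale}; {Nkem, Juma, Hale}; {Nkem, Orr, Hale}; {Nkem, Hale, Mori}; {Juma, Orr, Mori}.
That is 6.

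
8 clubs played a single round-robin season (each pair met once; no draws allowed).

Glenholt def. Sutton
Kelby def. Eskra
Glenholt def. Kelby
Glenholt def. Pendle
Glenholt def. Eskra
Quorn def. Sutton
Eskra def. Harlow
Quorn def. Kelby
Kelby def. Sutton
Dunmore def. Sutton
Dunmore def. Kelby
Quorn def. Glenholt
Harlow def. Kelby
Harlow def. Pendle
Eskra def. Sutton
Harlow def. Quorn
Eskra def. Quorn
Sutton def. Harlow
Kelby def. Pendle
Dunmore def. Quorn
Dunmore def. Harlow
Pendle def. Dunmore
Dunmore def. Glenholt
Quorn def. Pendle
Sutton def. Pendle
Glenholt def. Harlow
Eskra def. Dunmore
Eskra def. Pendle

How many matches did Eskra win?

5

Eskra's results: beat Quorn, Dunmore, Harlow, Sutton, Pendle; lost to Glenholt, Kelby.
That is 5 wins.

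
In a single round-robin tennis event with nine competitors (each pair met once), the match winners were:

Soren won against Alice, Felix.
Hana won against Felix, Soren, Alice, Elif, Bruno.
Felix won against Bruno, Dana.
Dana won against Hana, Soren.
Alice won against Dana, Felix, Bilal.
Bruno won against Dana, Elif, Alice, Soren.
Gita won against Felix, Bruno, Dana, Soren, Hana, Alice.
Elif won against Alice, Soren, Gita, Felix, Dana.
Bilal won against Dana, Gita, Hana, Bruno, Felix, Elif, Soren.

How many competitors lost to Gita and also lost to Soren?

2

Gita beat: Alice, Hana, Bruno, Felix, Dana, Soren.
Soren beat: Alice, Felix.
Both beat: Alice, Felix — 2.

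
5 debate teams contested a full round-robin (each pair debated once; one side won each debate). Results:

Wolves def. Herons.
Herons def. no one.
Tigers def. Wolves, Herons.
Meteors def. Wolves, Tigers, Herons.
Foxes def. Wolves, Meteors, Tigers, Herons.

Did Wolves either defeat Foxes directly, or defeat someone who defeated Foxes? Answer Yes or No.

No

Wolves did not beat Foxes directly.
Wolves beat Herons, but each of them lost to Foxes. No two-step path.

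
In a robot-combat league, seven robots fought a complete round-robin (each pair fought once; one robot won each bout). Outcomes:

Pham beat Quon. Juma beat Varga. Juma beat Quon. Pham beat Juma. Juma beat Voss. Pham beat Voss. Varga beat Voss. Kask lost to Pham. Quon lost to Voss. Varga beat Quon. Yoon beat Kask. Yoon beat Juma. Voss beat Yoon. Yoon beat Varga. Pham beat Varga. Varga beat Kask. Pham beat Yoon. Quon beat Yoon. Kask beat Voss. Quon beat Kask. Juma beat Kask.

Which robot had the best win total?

Win totals: Juma 4, Varga 3, Yoon 3, Quon 2, Voss 2, Pham 6, Kask 1.
Pham leads with 6 wins (next highest: 4).

Pham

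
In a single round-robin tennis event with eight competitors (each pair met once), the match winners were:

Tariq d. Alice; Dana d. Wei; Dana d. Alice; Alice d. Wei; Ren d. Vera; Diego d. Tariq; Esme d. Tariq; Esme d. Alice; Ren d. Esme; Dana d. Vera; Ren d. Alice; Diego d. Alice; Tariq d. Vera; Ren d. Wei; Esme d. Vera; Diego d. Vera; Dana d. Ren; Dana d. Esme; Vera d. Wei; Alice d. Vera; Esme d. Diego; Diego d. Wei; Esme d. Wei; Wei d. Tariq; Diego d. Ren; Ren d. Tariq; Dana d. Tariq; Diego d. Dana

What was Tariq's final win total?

Tariq's results: beat Vera, Alice; lost to Ren, Diego, Esme, Wei, Dana.
That is 2 wins.

2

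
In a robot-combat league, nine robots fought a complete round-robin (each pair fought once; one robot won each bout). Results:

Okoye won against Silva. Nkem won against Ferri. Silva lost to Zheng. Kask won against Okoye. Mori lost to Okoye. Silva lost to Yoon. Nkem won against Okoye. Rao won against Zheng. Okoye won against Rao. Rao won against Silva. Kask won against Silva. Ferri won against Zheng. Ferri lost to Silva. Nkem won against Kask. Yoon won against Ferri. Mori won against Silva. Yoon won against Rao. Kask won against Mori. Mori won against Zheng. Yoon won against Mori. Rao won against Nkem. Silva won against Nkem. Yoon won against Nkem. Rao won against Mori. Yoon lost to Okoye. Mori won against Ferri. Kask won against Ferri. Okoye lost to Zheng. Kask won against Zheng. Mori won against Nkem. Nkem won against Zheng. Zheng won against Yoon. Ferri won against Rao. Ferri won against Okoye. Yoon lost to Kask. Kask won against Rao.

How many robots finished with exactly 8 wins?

Win totals: Zheng 3, Mori 4, Nkem 4, Okoye 4, Ferri 3, Silva 2, Yoon 5, Rao 4, Kask 7.
No robot has exactly 8 wins.

0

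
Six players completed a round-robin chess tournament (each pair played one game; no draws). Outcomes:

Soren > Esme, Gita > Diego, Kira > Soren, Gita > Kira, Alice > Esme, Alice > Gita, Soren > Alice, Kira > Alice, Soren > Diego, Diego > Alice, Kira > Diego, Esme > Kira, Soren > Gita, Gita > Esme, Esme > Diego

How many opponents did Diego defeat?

Diego's results: beat Alice; lost to Gita, Esme, Soren, Kira.
That is 1 win.

1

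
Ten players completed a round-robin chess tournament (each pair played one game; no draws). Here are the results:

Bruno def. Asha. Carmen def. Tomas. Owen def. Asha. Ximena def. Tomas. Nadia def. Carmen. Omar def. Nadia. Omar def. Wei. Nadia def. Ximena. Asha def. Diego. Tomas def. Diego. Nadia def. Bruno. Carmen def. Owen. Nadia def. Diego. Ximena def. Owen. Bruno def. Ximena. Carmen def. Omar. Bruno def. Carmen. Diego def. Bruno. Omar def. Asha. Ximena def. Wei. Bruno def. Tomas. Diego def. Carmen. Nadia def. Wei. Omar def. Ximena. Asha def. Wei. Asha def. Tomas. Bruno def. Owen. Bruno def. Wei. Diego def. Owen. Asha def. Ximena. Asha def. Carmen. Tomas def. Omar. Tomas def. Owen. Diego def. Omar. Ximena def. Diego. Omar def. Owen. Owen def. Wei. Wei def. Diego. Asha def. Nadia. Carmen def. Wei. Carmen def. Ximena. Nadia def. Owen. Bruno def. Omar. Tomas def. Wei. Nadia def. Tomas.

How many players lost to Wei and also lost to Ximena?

Wei beat: Diego.
Ximena beat: Wei, Tomas, Diego, Owen.
Both beat: Diego — 1.

1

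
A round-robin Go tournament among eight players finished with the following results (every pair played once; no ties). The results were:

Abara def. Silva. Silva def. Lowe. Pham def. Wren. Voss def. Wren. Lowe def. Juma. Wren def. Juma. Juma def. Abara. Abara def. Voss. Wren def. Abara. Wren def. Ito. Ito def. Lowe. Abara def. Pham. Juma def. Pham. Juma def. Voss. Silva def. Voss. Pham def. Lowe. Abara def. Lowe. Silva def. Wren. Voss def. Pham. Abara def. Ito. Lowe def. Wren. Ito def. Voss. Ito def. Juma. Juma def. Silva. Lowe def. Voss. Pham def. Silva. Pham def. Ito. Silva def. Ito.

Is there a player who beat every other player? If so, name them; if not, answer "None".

Highest win total is Abara with 5 (out of 7 possible).
Abara lost to Wren, Juma, so no player went undefeated.

None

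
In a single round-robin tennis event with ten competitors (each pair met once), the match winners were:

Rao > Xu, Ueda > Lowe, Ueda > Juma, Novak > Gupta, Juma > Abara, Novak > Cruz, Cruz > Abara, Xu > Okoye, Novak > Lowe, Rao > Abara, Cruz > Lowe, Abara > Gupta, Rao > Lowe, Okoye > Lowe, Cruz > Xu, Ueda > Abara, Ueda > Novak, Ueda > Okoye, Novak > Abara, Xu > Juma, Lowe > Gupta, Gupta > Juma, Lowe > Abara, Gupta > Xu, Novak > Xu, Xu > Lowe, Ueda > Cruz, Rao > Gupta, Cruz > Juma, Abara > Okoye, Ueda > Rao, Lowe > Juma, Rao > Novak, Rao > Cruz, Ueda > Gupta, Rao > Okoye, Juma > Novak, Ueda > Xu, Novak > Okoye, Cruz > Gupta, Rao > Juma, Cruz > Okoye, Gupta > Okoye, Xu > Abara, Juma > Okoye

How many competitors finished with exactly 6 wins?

Win totals: Okoye 1, Rao 8, Lowe 3, Cruz 6, Ueda 9, Juma 3, Gupta 3, Abara 2, Xu 4, Novak 6.
Exactly 6: Cruz, Novak — 2 competitors.

2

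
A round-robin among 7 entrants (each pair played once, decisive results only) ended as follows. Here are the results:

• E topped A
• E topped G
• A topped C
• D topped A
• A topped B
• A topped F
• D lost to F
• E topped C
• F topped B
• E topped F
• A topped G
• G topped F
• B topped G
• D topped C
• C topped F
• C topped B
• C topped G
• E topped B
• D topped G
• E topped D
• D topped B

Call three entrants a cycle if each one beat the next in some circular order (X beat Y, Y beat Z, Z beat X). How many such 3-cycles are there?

4

Win totals: A 4, B 1, C 3, D 4, E 6, F 2, G 1.
An entrant with w wins dominates both others in C(w,2) triples; summing gives 6 + 0 + 3 + 6 + 15 + 1 + 0 = 31 transitive triples.
Total triples C(7,3) = 35, so cyclic triples = 35 − 31 = 4.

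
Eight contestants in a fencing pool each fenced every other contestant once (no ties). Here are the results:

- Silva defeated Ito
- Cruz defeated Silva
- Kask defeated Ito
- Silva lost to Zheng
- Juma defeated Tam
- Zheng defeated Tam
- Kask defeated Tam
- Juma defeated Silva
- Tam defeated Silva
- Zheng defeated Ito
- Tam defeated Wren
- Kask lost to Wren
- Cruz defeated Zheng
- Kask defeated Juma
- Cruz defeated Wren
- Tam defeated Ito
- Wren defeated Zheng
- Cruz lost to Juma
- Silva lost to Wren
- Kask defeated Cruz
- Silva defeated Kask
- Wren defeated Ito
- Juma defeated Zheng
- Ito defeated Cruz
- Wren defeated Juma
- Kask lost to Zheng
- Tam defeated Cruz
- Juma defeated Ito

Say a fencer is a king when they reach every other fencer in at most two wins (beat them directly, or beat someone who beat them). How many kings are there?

Juma reaches everyone (king).
Zheng reaches everyone (king).
Silva cannot reach Zheng, Wren in two steps.
Wren reaches everyone (king).
Ito cannot reach Juma, Tam, Kask in two steps.
Tam reaches everyone (king).
Cruz reaches everyone (king).
Kask reaches everyone (king).
Kings: Juma, Zheng, Wren, Tam, Cruz, Kask — 6.

6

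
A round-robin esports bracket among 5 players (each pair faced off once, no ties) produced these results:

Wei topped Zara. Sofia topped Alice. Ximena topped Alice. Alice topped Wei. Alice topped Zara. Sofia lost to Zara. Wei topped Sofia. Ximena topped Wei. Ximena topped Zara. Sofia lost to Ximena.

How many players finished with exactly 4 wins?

Win totals: Wei 2, Sofia 1, Alice 2, Zara 1, Ximena 4.
Exactly 4: Ximena — 1 player.

1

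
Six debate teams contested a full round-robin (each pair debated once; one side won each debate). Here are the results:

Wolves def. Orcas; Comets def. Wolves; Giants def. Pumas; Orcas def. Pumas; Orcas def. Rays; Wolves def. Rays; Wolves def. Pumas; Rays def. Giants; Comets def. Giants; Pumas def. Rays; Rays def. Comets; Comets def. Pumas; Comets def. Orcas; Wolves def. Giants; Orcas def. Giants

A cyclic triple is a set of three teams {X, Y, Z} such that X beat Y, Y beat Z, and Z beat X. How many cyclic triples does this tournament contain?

Of the C(6,3) = 20 triples, the cyclic ones are: {Orcas, Comets, Rays}; {Pumas, Giants, Rays}; {Pumas, Comets, Rays}; {Wolves, Comets, Rays}.
That is 4.

4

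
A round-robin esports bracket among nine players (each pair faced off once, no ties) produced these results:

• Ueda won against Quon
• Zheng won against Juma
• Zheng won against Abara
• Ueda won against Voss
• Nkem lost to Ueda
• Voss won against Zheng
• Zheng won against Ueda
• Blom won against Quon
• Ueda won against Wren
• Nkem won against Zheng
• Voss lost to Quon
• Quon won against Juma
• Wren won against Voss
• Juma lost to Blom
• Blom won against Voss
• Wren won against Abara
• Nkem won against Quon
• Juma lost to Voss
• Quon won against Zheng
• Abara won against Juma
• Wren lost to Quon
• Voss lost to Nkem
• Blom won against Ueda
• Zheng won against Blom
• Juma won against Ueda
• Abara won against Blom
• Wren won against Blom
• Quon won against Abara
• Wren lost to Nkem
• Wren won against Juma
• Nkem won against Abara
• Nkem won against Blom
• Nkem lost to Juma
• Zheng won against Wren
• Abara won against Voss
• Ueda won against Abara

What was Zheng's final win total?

5

Zheng's results: beat Wren, Ueda, Blom, Abara, Juma; lost to Quon, Voss, Nkem.
That is 5 wins.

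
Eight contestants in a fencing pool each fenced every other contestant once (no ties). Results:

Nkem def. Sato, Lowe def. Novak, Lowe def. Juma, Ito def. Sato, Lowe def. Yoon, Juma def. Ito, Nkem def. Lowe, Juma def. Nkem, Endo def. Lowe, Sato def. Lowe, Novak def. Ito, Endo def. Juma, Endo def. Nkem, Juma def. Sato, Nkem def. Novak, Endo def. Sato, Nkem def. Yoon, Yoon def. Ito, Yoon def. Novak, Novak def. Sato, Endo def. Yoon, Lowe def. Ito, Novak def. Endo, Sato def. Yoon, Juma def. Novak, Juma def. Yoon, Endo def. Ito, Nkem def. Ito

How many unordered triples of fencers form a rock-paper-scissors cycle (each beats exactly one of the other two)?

Win totals: Novak 3, Ito 1, Sato 2, Yoon 2, Nkem 5, Juma 5, Endo 6, Lowe 4.
A fencer with w wins dominates both others in C(w,2) triples; summing gives 3 + 0 + 1 + 1 + 10 + 10 + 15 + 6 = 46 transitive triples.
Total triples C(8,3) = 56, so cyclic triples = 56 − 46 = 10.

10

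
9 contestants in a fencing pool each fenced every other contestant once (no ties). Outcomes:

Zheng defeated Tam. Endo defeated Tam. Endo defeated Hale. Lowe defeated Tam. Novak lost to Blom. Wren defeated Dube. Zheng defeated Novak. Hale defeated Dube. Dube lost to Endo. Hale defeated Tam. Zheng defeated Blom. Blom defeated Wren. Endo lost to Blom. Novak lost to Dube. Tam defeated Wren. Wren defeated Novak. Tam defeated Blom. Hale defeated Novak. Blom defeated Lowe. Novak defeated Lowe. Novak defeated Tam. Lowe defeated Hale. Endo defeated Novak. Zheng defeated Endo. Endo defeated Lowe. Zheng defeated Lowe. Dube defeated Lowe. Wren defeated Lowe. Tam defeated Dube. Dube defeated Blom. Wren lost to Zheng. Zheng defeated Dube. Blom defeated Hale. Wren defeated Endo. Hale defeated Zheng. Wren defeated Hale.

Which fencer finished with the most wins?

Zheng

Win totals: Tam 3, Blom 5, Hale 4, Zheng 7, Dube 3, Endo 5, Novak 2, Lowe 2, Wren 5.
Zheng leads with 7 wins (next highest: 5).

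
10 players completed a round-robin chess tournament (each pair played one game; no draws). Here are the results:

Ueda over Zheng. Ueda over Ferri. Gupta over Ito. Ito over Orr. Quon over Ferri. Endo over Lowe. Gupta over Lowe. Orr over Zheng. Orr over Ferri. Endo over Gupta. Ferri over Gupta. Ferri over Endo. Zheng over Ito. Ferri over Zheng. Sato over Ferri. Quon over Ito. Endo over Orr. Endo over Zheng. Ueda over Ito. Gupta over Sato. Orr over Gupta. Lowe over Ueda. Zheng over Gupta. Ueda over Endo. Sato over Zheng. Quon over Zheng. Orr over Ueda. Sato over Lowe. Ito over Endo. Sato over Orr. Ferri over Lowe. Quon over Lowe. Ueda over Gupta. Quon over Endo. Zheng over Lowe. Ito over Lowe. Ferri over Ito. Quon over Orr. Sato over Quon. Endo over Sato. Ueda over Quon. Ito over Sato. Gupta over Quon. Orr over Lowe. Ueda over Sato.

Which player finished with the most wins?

Ueda

Win totals: Quon 6, Ito 4, Ferri 5, Gupta 4, Endo 5, Ueda 7, Orr 5, Sato 5, Lowe 1, Zheng 3.
Ueda leads with 7 wins (next highest: 6).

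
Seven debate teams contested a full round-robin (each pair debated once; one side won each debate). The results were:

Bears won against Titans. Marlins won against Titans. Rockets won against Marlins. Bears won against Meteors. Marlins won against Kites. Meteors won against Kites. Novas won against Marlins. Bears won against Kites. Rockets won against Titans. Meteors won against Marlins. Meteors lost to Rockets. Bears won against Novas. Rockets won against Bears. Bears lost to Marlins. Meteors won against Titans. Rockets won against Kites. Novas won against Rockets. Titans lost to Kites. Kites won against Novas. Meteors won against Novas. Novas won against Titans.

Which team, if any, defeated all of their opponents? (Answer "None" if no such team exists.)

None

Highest win total is Rockets with 5 (out of 6 possible).
Rockets lost to Novas, so no team went undefeated.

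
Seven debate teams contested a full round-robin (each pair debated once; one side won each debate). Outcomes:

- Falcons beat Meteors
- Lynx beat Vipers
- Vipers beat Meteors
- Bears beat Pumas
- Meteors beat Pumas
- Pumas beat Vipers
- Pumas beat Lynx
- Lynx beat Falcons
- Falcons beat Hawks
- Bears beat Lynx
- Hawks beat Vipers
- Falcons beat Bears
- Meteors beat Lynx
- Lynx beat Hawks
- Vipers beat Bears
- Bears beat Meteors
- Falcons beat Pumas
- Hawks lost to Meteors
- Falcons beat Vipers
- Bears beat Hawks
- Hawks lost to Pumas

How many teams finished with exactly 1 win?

1

Win totals: Vipers 2, Meteors 3, Lynx 3, Bears 4, Pumas 3, Falcons 5, Hawks 1.
Exactly 1: Hawks — 1 team.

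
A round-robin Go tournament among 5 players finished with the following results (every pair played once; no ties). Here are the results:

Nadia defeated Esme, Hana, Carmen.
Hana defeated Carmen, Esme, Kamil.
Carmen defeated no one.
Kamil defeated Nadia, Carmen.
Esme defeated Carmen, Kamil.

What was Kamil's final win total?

2

Kamil's results: beat Carmen, Nadia; lost to Esme, Hana.
That is 2 wins.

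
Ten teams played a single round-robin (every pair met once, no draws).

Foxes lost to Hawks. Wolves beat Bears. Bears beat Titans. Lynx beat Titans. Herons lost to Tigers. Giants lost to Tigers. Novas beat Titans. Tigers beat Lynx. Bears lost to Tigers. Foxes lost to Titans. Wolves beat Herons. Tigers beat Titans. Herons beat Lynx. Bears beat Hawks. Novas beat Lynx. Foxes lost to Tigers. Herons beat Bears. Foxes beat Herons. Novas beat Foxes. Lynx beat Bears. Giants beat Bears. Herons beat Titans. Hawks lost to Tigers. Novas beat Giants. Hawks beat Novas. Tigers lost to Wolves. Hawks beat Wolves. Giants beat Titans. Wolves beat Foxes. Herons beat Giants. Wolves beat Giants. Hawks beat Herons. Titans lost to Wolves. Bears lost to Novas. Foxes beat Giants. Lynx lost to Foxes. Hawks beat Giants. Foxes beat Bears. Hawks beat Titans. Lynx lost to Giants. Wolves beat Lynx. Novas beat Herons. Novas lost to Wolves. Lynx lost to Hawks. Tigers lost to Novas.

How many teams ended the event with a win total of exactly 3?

1

Win totals: Herons 4, Bears 2, Wolves 8, Hawks 7, Foxes 4, Novas 7, Tigers 7, Titans 1, Lynx 2, Giants 3.
Exactly 3: Giants — 1 team.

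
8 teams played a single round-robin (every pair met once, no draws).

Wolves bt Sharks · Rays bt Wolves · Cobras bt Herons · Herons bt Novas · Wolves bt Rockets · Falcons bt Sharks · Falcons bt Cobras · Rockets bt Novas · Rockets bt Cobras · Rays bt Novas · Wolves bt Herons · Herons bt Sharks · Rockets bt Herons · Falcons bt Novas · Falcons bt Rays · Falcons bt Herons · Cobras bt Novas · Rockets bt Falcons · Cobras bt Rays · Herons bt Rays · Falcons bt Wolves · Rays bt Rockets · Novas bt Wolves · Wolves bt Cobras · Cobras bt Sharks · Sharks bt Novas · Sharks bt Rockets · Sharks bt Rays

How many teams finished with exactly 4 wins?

Win totals: Sharks 3, Herons 3, Novas 1, Wolves 4, Rays 3, Rockets 4, Cobras 4, Falcons 6.
Exactly 4: Wolves, Rockets, Cobras — 3 teams.

3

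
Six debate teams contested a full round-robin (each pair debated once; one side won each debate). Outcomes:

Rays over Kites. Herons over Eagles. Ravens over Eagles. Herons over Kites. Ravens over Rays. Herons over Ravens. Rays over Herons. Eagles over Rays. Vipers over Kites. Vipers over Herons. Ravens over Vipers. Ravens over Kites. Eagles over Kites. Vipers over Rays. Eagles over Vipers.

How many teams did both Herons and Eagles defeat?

Herons beat: Ravens, Eagles, Kites.
Eagles beat: Vipers, Rays, Kites.
Both beat: Kites — 1.

1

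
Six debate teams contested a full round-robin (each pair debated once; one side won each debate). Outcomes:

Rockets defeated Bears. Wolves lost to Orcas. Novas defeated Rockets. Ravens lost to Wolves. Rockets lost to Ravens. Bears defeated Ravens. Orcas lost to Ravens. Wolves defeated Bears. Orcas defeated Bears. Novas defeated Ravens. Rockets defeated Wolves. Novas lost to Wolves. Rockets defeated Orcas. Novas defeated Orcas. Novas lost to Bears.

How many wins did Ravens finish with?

2

Ravens' results: beat Rockets, Orcas; lost to Novas, Wolves, Bears.
That is 2 wins.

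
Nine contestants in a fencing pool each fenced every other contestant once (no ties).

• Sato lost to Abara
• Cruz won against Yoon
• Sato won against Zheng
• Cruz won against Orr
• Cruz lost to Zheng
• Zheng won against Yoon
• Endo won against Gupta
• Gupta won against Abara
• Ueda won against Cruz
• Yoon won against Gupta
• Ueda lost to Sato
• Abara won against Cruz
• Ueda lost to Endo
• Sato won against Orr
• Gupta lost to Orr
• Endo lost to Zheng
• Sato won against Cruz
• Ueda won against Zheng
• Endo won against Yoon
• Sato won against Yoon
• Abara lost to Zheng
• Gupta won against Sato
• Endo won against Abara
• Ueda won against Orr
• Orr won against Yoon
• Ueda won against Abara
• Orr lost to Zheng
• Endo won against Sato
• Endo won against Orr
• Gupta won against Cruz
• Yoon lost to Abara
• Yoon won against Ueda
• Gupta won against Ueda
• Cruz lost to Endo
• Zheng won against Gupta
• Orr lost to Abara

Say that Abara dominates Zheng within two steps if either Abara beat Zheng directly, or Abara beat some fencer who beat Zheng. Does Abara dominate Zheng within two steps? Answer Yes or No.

Abara did not beat Zheng directly.
Abara beat Cruz, Orr, Sato, Yoon. Of those, Sato beat Zheng.

Yes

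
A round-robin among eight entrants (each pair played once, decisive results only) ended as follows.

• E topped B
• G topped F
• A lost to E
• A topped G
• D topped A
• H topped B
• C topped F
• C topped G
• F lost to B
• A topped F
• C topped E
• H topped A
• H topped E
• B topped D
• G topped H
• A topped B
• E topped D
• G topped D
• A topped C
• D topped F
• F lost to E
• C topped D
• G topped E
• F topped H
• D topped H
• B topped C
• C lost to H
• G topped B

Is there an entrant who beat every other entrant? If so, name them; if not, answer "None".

None

Highest win total is G with 5 (out of 7 possible).
G lost to A, C, so no entrant went undefeated.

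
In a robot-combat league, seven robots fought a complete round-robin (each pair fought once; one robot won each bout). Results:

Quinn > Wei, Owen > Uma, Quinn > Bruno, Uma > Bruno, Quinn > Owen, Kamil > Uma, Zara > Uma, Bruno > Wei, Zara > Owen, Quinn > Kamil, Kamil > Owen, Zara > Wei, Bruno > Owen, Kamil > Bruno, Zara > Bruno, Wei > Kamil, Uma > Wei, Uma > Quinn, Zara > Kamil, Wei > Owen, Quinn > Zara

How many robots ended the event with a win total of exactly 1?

1

Win totals: Zara 5, Wei 2, Bruno 2, Kamil 3, Uma 3, Quinn 5, Owen 1.
Exactly 1: Owen — 1 robot.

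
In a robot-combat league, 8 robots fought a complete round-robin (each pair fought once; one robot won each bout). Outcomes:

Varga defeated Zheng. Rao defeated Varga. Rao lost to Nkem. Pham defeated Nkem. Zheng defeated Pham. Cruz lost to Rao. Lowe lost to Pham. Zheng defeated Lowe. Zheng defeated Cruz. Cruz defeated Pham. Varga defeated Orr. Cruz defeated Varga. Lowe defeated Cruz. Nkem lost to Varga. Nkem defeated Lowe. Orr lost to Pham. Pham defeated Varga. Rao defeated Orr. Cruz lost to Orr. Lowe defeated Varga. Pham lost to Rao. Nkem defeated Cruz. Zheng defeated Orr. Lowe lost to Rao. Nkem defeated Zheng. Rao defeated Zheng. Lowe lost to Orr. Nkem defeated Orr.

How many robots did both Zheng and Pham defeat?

2

Zheng beat: Orr, Cruz, Pham, Lowe.
Pham beat: Orr, Nkem, Varga, Lowe.
Both beat: Orr, Lowe — 2.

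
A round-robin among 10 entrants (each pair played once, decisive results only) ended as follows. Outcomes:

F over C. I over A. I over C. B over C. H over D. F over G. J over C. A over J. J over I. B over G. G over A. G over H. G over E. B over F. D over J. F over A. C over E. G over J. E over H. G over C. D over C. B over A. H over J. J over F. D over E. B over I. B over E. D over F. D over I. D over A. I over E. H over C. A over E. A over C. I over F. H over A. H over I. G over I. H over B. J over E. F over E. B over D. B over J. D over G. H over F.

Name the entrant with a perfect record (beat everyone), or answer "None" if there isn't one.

None

Highest win total is B with 8 (out of 9 possible).
B lost to H, so no entrant went undefeated.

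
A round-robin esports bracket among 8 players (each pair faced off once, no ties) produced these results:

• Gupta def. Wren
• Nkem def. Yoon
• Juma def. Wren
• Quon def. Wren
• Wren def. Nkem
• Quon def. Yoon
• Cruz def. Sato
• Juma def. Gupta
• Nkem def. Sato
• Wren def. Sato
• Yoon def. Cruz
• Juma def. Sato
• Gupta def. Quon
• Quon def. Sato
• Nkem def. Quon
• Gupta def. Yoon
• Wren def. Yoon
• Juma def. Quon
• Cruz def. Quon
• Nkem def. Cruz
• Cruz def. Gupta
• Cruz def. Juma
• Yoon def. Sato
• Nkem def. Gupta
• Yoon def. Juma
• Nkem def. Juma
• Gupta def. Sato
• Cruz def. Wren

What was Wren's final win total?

Wren's results: beat Yoon, Sato, Nkem; lost to Quon, Juma, Gupta, Cruz.
That is 3 wins.

3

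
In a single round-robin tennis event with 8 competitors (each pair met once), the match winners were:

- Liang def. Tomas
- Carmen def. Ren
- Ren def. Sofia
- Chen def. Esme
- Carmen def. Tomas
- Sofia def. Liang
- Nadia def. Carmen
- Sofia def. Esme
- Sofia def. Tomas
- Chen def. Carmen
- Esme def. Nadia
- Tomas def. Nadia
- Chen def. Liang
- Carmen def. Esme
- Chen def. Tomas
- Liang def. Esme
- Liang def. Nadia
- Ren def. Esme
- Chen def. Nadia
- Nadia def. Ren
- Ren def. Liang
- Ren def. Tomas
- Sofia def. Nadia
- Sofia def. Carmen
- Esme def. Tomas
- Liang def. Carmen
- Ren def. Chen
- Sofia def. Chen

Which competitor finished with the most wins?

Sofia

Win totals: Ren 5, Esme 2, Sofia 6, Liang 4, Nadia 2, Tomas 1, Chen 5, Carmen 3.
Sofia leads with 6 wins (next highest: 5).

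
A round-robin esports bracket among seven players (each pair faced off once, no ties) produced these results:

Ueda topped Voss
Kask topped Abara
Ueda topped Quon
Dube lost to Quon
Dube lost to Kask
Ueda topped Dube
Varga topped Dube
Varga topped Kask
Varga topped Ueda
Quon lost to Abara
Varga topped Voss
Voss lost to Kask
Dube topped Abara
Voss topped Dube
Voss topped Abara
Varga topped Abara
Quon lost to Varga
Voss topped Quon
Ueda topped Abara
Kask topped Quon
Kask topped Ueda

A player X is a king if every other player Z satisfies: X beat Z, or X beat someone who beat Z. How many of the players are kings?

Quon cannot reach Ueda, Voss, Varga, Kask in two steps.
Ueda cannot reach Varga, Kask in two steps.
Voss cannot reach Ueda, Varga, Kask in two steps.
Varga reaches everyone (king).
Abara cannot reach Ueda, Voss, Varga, Kask in two steps.
Kask cannot reach Varga in two steps.
Dube cannot reach Ueda, Voss, Varga, Kask in two steps.
Kings: Varga — 1.

1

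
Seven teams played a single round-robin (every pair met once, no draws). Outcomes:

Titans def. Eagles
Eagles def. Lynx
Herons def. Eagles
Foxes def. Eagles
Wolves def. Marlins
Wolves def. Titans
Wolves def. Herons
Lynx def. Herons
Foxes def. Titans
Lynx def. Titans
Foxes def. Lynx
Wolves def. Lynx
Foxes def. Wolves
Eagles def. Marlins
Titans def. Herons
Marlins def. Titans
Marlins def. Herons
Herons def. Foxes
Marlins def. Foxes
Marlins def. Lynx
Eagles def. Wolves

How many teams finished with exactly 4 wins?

3

Win totals: Herons 2, Foxes 4, Lynx 2, Titans 2, Marlins 4, Eagles 3, Wolves 4.
Exactly 4: Foxes, Marlins, Wolves — 3 teams.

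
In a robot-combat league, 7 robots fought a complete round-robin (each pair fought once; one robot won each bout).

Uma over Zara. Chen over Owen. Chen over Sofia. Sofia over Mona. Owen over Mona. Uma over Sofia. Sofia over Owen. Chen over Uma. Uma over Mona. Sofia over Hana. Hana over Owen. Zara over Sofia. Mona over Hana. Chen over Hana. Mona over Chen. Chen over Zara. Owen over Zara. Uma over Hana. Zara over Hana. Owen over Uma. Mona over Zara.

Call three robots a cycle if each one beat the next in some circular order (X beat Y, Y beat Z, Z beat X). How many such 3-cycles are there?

9

Win totals: Chen 5, Sofia 3, Hana 1, Uma 4, Mona 3, Owen 3, Zara 2.
A robot with w wins dominates both others in C(w,2) triples; summing gives 10 + 3 + 0 + 6 + 3 + 3 + 1 = 26 transitive triples.
Total triples C(7,3) = 35, so cyclic triples = 35 − 26 = 9.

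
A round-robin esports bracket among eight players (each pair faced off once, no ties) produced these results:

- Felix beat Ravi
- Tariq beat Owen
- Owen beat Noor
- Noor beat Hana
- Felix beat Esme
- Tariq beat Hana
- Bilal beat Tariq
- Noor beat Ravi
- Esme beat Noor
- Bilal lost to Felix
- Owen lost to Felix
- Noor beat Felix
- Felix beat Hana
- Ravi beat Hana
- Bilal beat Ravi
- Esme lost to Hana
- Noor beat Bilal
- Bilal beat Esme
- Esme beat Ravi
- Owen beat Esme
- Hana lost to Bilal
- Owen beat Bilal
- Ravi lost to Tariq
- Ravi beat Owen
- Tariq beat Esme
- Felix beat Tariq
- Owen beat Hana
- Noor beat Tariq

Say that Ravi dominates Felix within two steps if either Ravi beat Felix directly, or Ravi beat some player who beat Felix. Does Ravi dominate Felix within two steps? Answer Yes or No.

No

Ravi did not beat Felix directly.
Ravi beat Owen, Hana, but each of them lost to Felix. No two-step path.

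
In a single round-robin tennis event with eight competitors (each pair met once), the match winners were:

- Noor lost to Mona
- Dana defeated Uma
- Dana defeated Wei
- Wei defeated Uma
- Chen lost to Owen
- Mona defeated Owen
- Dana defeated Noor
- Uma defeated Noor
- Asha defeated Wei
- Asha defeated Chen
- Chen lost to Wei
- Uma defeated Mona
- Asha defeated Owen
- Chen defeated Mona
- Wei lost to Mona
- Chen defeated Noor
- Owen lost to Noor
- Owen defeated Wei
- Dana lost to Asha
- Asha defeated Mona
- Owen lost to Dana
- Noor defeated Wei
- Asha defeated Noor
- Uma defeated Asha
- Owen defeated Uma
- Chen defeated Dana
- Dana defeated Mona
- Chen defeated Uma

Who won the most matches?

Asha

Win totals: Owen 3, Uma 3, Chen 4, Mona 3, Noor 2, Asha 6, Wei 2, Dana 5.
Asha leads with 6 wins (next highest: 5).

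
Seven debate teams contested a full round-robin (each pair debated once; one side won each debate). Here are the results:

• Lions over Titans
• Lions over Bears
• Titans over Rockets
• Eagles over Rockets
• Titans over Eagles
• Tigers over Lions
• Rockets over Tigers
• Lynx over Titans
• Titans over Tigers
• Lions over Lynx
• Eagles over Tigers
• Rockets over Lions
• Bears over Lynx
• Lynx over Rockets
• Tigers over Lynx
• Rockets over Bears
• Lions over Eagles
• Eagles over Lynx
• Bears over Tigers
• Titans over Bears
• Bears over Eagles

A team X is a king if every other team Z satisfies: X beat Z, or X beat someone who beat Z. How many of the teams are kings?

Lynx reaches everyone (king).
Eagles reaches everyone (king).
Rockets reaches everyone (king).
Tigers reaches everyone (king).
Titans reaches everyone (king).
Bears reaches everyone (king).
Lions reaches everyone (king).
Kings: Lynx, Eagles, Rockets, Tigers, Titans, Bears, Lions — 7.

7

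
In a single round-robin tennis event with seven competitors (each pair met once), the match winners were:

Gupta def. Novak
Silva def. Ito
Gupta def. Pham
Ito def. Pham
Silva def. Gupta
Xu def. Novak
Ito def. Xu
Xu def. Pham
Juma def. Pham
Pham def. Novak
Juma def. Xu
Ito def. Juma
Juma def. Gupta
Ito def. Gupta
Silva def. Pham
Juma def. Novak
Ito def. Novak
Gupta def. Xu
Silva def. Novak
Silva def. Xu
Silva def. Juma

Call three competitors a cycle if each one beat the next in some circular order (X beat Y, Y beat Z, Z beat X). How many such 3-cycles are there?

0

Win totals: Xu 2, Gupta 3, Novak 0, Juma 4, Pham 1, Ito 5, Silva 6.
A competitor with w wins dominates both others in C(w,2) triples; summing gives 1 + 3 + 0 + 6 + 0 + 10 + 15 = 35 transitive triples.
Total triples C(7,3) = 35, so cyclic triples = 35 − 35 = 0.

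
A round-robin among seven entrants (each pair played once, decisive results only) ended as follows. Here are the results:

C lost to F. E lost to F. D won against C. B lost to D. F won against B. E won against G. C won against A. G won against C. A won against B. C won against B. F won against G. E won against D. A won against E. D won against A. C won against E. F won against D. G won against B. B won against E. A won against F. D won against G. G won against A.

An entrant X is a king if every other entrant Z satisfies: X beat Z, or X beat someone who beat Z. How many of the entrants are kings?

4

A reaches everyone (king).
B cannot reach A, C, F in two steps.
C reaches everyone (king).
D reaches everyone (king).
E cannot reach F in two steps.
F reaches everyone (king).
G cannot reach D in two steps.
Kings: A, C, D, F — 4.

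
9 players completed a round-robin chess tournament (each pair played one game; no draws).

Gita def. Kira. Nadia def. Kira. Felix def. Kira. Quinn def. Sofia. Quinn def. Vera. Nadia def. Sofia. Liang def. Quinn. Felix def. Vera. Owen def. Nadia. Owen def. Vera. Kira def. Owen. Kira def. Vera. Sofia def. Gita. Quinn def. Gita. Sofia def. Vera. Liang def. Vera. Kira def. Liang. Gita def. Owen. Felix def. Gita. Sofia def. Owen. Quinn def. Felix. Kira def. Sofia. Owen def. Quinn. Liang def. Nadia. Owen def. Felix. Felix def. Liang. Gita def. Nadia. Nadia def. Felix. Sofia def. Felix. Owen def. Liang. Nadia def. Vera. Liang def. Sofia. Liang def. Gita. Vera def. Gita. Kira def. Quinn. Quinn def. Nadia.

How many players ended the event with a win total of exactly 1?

1

Win totals: Kira 5, Liang 5, Nadia 4, Owen 5, Vera 1, Felix 4, Quinn 5, Sofia 4, Gita 3.
Exactly 1: Vera — 1 player.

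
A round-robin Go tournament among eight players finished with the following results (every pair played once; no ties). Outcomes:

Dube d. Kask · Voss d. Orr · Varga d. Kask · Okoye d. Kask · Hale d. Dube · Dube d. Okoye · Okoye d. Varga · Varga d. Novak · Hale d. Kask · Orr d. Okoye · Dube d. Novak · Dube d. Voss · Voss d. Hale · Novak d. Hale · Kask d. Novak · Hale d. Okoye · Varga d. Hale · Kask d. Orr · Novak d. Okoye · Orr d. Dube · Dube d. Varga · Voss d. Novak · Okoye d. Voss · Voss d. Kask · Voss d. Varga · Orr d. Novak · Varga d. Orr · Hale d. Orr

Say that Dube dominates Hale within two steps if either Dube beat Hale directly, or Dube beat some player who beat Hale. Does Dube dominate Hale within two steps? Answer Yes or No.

Dube did not beat Hale directly.
Dube beat Kask, Varga, Novak, Voss, Okoye. Of those, Varga beat Hale.

Yes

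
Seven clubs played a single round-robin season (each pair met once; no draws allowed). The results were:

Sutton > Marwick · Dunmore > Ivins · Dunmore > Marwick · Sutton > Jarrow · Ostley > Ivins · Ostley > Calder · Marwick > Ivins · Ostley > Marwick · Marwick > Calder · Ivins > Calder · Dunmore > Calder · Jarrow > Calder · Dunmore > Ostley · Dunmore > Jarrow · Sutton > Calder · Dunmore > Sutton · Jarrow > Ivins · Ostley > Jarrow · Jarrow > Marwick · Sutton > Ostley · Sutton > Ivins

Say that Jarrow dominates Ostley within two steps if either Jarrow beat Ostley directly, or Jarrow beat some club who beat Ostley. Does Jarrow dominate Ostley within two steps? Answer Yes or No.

Jarrow did not beat Ostley directly.
Jarrow beat Ivins, Marwick, Calder, but each of them lost to Ostley. No two-step path.

No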